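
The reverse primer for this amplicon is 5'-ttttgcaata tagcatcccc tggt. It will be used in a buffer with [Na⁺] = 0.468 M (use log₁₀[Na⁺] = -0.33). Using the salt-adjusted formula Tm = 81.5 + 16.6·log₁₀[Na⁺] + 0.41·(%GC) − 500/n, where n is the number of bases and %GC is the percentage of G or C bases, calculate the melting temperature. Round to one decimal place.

72.3°C

Length n = 24. T=9, C=6, A=5, G=4
G+C = 10, so %GC = 10/24 × 100 = 41.667%
Salt term: 16.6 × (-0.33) = -5.478
GC term: 0.41 × 41.667 = 17.083; length term: −500/24 = −20.833
Tm = 81.5 + (-5.478) + 17.083 − 20.833 = 72.272 → 72.3°C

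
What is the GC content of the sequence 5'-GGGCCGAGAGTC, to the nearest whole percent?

Base counts: A=2, C=3, G=6, T=1
G+C = 6 + 3 = 9 out of 12 bases
%GC = 9/12 × 100 = 75% ≈ 75%

75%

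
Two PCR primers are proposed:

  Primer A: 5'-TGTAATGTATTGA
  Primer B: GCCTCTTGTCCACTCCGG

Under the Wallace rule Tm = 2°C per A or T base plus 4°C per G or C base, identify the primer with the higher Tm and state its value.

Primer A: A+T=10, G+C=3 → Tm = 2(10)+4(3) = 32°C
Primer B: A+T=6, G+C=12 → Tm = 2(6)+4(12) = 60°C
32°C vs 60°C → primer B is higher.

Primer B, 60°C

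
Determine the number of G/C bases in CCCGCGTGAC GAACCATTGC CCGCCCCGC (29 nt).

22

Scanning the sequence gives G=7, A=4, C=15, T=3.
G+C = 7 + 15 = 22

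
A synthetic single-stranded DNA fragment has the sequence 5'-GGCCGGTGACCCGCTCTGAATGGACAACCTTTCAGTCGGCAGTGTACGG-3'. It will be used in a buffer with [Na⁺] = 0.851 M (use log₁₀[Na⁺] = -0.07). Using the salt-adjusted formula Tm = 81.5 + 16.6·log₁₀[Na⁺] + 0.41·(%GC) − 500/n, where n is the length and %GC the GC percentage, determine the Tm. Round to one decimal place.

95.2°C

Length n = 49. C=14, T=10, G=16, A=9
G+C = 30, so %GC = 30/49 × 100 = 61.224%
Salt term: 16.6 × (-0.07) = -1.162
GC term: 0.41 × 61.224 = 25.102; length term: −500/49 = −10.204
Tm = 81.5 + (-1.162) + 25.102 − 10.204 = 95.236 → 95.2°C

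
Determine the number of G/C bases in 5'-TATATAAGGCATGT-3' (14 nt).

4

Base counts: A=5, T=5, G=3, C=1
Total G or C: 3 + 1 = 4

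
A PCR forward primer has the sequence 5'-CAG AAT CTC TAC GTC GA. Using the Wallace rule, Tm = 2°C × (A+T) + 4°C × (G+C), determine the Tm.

50°C

Scanning the sequence gives A=5, C=5, T=4, G=3.
So N_AT = 9 and N_GC = 8.
Tm = 2(9) + 4(8) = 18 + 32 = 50°C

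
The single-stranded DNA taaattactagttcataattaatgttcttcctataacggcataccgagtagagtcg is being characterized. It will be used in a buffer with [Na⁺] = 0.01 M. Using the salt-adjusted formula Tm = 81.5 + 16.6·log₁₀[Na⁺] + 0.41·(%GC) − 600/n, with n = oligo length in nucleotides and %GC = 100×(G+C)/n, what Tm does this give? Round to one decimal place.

51.5°C

Length n = 56. C=10, T=19, A=18, G=9
G+C = 19, so %GC = 19/56 × 100 = 33.929%
Salt term: 16.6 × (-2) = -33.2
GC term: 0.41 × 33.929 = 13.911; length term: −600/56 = −10.714
Tm = 81.5 + (-33.2) + 13.911 − 10.714 = 51.497 → 51.5°C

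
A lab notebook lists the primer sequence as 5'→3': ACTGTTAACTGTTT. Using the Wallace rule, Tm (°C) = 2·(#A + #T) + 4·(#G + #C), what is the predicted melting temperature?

Scanning the sequence gives G=2, C=2, T=7, A=3.
A+T = 10, G+C = 4
Tm = 2(10) + 4(4) = 20 + 16 = 36°C

36°C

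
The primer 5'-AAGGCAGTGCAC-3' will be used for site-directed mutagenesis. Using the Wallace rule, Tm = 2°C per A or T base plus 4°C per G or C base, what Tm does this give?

Counting bases: C=3, G=4, A=4, T=1
So N_AT = 5 and N_GC = 7.
Tm = 4·7 + 2·5 = 28 + 10 = 38°C

38°C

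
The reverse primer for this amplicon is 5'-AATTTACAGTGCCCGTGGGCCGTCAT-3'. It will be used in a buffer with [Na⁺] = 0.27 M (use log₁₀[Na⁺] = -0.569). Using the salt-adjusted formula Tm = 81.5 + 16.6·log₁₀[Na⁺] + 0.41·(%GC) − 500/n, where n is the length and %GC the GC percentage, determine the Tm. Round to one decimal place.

Length n = 26. Base counts: G=7, A=5, C=7, T=7
G+C = 14, so %GC = 14/26 × 100 = 53.846%
Salt term: 16.6 × (-0.569) = -9.445
GC term: 0.41 × 53.846 = 22.077; length term: −500/26 = −19.231
Tm = 81.5 + (-9.445) + 22.077 − 19.231 = 74.901 → 74.9°C

74.9°C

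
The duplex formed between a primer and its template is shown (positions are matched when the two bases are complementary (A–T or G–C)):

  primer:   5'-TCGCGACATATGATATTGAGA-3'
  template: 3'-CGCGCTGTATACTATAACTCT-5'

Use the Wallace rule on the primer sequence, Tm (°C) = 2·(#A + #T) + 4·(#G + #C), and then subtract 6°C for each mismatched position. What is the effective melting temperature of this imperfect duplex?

52°C

Primer base counts: A=7, T=6, G=5, C=3 → A+T=13, G+C=8
Perfect-match Tm = 2(13) + 4(8) = 26 + 32 = 58°C
Mismatches (positions where the bases are not complementary): 1 (at position 1)
Effective Tm = 58 − 1×6 = 58 − 6 = 52°C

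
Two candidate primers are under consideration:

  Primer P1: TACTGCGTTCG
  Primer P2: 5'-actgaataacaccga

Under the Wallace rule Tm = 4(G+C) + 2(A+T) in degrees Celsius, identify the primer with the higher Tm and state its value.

Primer P1: A+T=5, G+C=6 → Tm = 2(5)+4(6) = 34°C
Primer P2: A+T=9, G+C=6 → Tm = 2(9)+4(6) = 42°C
34°C vs 42°C → primer P2 is higher.

Primer P2, 42°C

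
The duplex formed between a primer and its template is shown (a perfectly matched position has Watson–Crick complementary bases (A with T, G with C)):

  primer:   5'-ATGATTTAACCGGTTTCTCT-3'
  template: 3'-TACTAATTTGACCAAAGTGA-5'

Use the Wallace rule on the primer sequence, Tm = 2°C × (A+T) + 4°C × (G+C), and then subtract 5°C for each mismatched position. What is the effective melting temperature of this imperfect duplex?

Primer base counts: A=4, T=9, G=3, C=4 → A+T=13, G+C=7
Perfect-match Tm = 2(13) + 4(7) = 26 + 28 = 54°C
Mismatches (positions where the bases are not complementary): 3 (at positions 7, 11, 18)
Effective Tm = 54 − 3×5 = 54 − 15 = 39°C

39°C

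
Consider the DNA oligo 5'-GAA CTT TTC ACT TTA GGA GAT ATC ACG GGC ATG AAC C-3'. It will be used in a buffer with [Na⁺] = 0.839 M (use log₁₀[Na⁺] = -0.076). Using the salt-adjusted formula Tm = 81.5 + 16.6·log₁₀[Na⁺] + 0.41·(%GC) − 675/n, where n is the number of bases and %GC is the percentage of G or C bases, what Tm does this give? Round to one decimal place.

Length n = 37. Base counts: C=8, T=10, G=8, A=11
G+C = 16, so %GC = 16/37 × 100 = 43.243%
Salt term: 16.6 × (-0.076) = -1.262
GC term: 0.41 × 43.243 = 17.73; length term: −675/37 = −18.243
Tm = 81.5 + (-1.262) + 17.73 − 18.243 = 79.725 → 79.7°C

79.7°C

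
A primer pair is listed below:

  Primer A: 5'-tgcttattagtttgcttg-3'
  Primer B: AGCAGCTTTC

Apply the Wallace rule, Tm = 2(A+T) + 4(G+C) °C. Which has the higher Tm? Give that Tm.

Primer A, 48°C

Primer A: A+T=12, G+C=6 → Tm = 2(12)+4(6) = 48°C
Primer B: A+T=5, G+C=5 → Tm = 2(5)+4(5) = 30°C
48°C vs 30°C → primer A is higher.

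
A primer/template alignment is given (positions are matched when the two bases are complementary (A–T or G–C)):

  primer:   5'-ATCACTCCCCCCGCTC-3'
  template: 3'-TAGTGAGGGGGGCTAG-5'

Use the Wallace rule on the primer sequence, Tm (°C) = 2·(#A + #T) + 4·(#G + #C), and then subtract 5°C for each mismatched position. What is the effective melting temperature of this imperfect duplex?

Primer base counts: A=2, T=3, G=1, C=10 → A+T=5, G+C=11
Perfect-match Tm = 2(5) + 4(11) = 10 + 44 = 54°C
Mismatches (positions where the bases are not complementary): 1 (at position 14)
Effective Tm = 54 − 1×5 = 54 − 5 = 49°C

49°C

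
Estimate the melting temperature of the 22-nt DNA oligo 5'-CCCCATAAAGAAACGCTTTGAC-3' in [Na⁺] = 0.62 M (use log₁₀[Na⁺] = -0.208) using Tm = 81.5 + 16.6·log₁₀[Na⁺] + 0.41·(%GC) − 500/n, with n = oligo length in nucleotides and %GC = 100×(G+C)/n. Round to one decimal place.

Length n = 22. Counting bases: C=7, G=3, T=4, A=8
G+C = 10, so %GC = 10/22 × 100 = 45.455%
Salt term: 16.6 × (-0.208) = -3.453
GC term: 0.41 × 45.455 = 18.637; length term: −500/22 = −22.727
Tm = 81.5 + (-3.453) + 18.637 − 22.727 = 73.957 → 74.0°C

74.0°C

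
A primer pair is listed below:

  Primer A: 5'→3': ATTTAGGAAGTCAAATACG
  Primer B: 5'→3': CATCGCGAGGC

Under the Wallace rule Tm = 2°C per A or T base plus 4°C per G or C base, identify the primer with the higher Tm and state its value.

Primer A: A+T=13, G+C=6 → Tm = 2(13)+4(6) = 50°C
Primer B: A+T=3, G+C=8 → Tm = 2(3)+4(8) = 38°C
50°C vs 38°C → primer A is higher.

Primer A, 50°C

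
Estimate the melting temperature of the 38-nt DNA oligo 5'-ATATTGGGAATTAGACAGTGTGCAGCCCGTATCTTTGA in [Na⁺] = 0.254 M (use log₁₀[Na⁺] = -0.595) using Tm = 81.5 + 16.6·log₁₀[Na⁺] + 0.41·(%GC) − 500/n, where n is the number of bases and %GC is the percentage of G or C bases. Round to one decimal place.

Length n = 38. Base counts: C=6, T=12, A=10, G=10
G+C = 16, so %GC = 16/38 × 100 = 42.105%
Salt term: 16.6 × (-0.595) = -9.877
GC term: 0.41 × 42.105 = 17.263; length term: −500/38 = −13.158
Tm = 81.5 + (-9.877) + 17.263 − 13.158 = 75.728 → 75.7°C

75.7°C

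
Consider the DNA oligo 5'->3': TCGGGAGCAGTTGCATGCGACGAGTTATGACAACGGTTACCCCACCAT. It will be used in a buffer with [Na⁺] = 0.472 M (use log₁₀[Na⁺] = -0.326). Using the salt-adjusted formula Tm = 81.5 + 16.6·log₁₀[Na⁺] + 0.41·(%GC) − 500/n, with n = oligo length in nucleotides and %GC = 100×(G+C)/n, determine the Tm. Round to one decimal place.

87.9°C

Length n = 48. Counting bases: T=10, G=13, C=13, A=12
G+C = 26, so %GC = 26/48 × 100 = 54.167%
Salt term: 16.6 × (-0.326) = -5.412
GC term: 0.41 × 54.167 = 22.208; length term: −500/48 = −10.417
Tm = 81.5 + (-5.412) + 22.208 − 10.417 = 87.879 → 87.9°C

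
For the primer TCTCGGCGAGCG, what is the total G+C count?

Base counts: T=2, A=1, G=5, C=4
G+C = 5 + 4 = 9

9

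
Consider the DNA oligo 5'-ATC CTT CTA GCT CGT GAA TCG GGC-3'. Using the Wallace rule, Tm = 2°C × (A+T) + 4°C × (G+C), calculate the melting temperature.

74°C

Scanning the sequence gives C=7, G=6, T=7, A=4.
So N_AT = 11 and N_GC = 13.
Tm = 4·13 + 2·11 = 52 + 22 = 74°C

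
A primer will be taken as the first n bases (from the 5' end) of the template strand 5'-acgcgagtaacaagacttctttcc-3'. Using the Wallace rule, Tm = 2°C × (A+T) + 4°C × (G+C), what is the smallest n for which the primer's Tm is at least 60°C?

n = 21

First 20 bases: ACGCGAGTAACAAGACTTCT → Tm = 58°C (< 60°C)
First 21 bases: ACGCGAGTAACAAGACTTCTT → Tm = 60°C (≥ 60°C)
Since every base adds ≥2°C, Tm only increases with n, so the threshold is first crossed at n = 21.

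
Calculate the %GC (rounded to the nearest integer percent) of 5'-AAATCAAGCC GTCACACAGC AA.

45%

Counting bases: T=2, G=3, C=7, A=10
G+C = 3 + 7 = 10 out of 22 bases
%GC = 10/22 × 100 = 45.45% ≈ 45%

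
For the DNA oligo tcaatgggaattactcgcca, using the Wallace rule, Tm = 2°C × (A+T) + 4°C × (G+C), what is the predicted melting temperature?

58°C

G=4, C=5, T=5, A=6
So N_AT = 11 and N_GC = 9.
Tm = 2(11) + 4(9) = 22 + 36 = 58°C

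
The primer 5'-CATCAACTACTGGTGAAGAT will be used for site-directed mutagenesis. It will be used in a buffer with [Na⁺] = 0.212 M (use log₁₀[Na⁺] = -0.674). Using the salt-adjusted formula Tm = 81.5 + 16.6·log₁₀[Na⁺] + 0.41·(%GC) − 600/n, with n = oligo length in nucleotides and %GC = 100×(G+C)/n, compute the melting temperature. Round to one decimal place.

Length n = 20. Base counts: G=4, T=5, C=4, A=7
G+C = 8, so %GC = 8/20 × 100 = 40%
Salt term: 16.6 × (-0.674) = -11.188
GC term: 0.41 × 40 = 16.4; length term: −600/20 = −30
Tm = 81.5 + (-11.188) + 16.4 − 30 = 56.712 → 56.7°C

56.7°C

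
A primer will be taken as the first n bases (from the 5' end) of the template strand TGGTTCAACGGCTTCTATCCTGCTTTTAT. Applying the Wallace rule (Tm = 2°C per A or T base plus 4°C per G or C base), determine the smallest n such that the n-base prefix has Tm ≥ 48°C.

n = 16

First 15 bases: TGGTTCAACGGCTTC → Tm = 46°C (< 48°C)
First 16 bases: TGGTTCAACGGCTTCT → Tm = 48°C (≥ 48°C)
Since every base adds ≥2°C, Tm only increases with n, so the threshold is first crossed at n = 16.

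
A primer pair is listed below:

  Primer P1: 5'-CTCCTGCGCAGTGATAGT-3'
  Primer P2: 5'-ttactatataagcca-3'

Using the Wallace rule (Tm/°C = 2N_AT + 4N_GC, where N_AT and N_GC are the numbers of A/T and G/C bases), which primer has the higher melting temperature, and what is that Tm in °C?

Primer P1: A+T=8, G+C=10 → Tm = 2(8)+4(10) = 56°C
Primer P2: A+T=11, G+C=4 → Tm = 2(11)+4(4) = 38°C
56°C vs 38°C → primer P1 is higher.

Primer P1, 56°C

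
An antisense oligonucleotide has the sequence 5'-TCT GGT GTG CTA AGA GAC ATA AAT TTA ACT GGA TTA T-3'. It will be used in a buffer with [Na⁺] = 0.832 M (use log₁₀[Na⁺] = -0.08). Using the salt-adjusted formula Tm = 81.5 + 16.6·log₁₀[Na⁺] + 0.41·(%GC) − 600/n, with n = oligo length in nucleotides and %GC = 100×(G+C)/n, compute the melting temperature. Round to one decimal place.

77.3°C

Length n = 37. Base counts: T=13, G=8, C=4, A=12
G+C = 12, so %GC = 12/37 × 100 = 32.432%
Salt term: 16.6 × (-0.08) = -1.328
GC term: 0.41 × 32.432 = 13.297; length term: −600/37 = −16.216
Tm = 81.5 + (-1.328) + 13.297 − 16.216 = 77.253 → 77.3°C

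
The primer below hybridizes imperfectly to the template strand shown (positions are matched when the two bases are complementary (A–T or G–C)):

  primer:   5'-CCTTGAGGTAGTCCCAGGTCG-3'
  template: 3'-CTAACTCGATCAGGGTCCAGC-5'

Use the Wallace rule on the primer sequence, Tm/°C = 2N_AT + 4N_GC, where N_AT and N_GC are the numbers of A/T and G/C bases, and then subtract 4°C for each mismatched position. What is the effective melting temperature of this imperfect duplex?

Primer base counts: A=3, T=5, G=7, C=6 → A+T=8, G+C=13
Perfect-match Tm = 2(8) + 4(13) = 16 + 52 = 68°C
Mismatches (positions where the bases are not complementary): 3 (at positions 1, 2, 8)
Effective Tm = 68 − 3×4 = 68 − 12 = 56°C

56°C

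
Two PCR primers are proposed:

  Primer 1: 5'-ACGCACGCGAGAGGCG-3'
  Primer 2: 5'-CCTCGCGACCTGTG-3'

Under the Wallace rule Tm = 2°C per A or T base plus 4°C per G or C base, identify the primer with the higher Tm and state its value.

Primer 1, 56°C

Primer 1: A+T=4, G+C=12 → Tm = 2(4)+4(12) = 56°C
Primer 2: A+T=4, G+C=10 → Tm = 2(4)+4(10) = 48°C
56°C vs 48°C → primer 1 is higher.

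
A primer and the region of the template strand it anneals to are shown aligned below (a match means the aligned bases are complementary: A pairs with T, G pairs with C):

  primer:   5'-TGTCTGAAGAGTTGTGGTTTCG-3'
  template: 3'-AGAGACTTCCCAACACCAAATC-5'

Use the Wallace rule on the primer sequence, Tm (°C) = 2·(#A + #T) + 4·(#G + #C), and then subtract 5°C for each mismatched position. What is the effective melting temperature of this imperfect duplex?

49°C

Primer base counts: A=3, T=9, G=8, C=2 → A+T=12, G+C=10
Perfect-match Tm = 2(12) + 4(10) = 24 + 40 = 64°C
Mismatches (positions where the bases are not complementary): 3 (at positions 2, 10, 21)
Effective Tm = 64 − 3×5 = 64 − 15 = 49°C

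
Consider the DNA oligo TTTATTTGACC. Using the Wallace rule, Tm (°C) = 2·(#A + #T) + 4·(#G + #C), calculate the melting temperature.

28°C

A=2, G=1, C=2, T=6
So N_AT = 8 and N_GC = 3.
Tm = 2(8) + 4(3) = 16 + 12 = 28°C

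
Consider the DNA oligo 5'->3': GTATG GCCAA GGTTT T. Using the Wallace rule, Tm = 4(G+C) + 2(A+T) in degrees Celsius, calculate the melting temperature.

Scanning the sequence gives A=3, C=2, T=6, G=5.
AT pairs contribute 9, GC pairs contribute 7.
Tm = 2(9) + 4(7) = 18 + 28 = 46°C

46°C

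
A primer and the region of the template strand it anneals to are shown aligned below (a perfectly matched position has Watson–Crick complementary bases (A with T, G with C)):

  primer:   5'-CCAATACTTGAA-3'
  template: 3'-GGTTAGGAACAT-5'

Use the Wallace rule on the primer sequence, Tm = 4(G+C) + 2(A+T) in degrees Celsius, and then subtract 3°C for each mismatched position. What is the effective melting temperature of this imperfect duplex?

Primer base counts: A=5, T=3, G=1, C=3 → A+T=8, G+C=4
Perfect-match Tm = 2(8) + 4(4) = 16 + 16 = 32°C
Mismatches (positions where the bases are not complementary): 2 (at positions 6, 11)
Effective Tm = 32 − 2×3 = 32 − 6 = 26°C

26°C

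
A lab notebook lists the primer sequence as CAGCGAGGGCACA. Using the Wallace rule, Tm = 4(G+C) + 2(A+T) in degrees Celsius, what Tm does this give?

T=0, G=5, A=4, C=4
A+T = 4, G+C = 9
Tm = 2(4) + 4(9) = 8 + 36 = 44°C

44°C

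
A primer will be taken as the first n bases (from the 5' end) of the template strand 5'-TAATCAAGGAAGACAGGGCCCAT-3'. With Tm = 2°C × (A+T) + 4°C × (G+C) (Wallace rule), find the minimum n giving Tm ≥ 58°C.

First 19 bases: TAATCAAGGAAGACAGGGC → Tm = 56°C (< 58°C)
First 20 bases: TAATCAAGGAAGACAGGGCC → Tm = 60°C (≥ 58°C)
Since every base adds ≥2°C, Tm only increases with n, so the threshold is first crossed at n = 20.

n = 20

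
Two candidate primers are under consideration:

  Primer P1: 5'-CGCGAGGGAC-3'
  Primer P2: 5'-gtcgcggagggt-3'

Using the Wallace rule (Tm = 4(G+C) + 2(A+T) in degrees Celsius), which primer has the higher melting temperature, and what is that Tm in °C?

Primer P1: A+T=2, G+C=8 → Tm = 2(2)+4(8) = 36°C
Primer P2: A+T=3, G+C=9 → Tm = 2(3)+4(9) = 42°C
36°C vs 42°C → primer P2 is higher.

Primer P2, 42°C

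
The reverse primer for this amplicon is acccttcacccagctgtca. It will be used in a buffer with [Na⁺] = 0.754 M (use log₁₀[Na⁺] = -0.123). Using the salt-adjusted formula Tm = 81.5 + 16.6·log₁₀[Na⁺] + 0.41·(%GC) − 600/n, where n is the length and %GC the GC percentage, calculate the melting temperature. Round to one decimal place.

Length n = 19. Base counts: A=4, G=2, T=4, C=9
G+C = 11, so %GC = 11/19 × 100 = 57.895%
Salt term: 16.6 × (-0.123) = -2.042
GC term: 0.41 × 57.895 = 23.737; length term: −600/19 = −31.579
Tm = 81.5 + (-2.042) + 23.737 − 31.579 = 71.616 → 71.6°C

71.6°C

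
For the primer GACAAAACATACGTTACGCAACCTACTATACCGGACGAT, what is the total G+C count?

17

G=6, T=7, C=11, A=15
Total G or C: 6 + 11 = 17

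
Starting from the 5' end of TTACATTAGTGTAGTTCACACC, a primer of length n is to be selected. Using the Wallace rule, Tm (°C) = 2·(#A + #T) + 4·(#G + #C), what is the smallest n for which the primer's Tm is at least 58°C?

First 21 bases: TTACATTAGTGTAGTTCACAC → Tm = 56°C (< 58°C)
First 22 bases: TTACATTAGTGTAGTTCACACC → Tm = 60°C (≥ 58°C)
Since every base adds ≥2°C, Tm only increases with n, so the threshold is first crossed at n = 22.

n = 22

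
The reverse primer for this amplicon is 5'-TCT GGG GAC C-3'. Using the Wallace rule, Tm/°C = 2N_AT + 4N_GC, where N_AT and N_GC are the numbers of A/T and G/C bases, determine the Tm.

Base counts: T=2, G=4, C=3, A=1
A+T = 3, G+C = 7
Tm = 2(3) + 4(7) = 6 + 28 = 34°C

34°C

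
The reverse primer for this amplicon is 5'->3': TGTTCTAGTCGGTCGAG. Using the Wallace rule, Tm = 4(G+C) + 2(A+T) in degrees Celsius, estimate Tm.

52°C

Scanning the sequence gives A=2, C=3, G=6, T=6.
A+T = 8, G+C = 9
Tm = 2×8 + 4×9 = 52°C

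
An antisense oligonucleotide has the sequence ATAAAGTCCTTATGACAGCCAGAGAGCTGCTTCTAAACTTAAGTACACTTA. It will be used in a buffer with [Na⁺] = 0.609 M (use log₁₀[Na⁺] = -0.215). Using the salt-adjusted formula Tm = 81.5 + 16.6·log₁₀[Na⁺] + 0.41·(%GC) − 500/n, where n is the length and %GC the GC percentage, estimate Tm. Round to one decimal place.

83.4°C

Length n = 51. Counting bases: G=8, T=14, C=11, A=18
G+C = 19, so %GC = 19/51 × 100 = 37.255%
Salt term: 16.6 × (-0.215) = -3.569
GC term: 0.41 × 37.255 = 15.275; length term: −500/51 = −9.804
Tm = 81.5 + (-3.569) + 15.275 − 9.804 = 83.402 → 83.4°C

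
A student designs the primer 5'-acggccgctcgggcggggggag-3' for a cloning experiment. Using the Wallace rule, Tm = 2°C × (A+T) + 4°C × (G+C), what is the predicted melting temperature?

82°C

G=13, C=6, T=1, A=2
AT pairs contribute 3, GC pairs contribute 19.
Tm = 4·19 + 2·3 = 76 + 6 = 82°C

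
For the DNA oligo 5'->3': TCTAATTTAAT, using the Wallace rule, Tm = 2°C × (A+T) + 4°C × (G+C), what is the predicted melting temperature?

T=6, G=0, C=1, A=4
A+T = 10, G+C = 1
Tm = 4·1 + 2·10 = 4 + 20 = 24°C

24°C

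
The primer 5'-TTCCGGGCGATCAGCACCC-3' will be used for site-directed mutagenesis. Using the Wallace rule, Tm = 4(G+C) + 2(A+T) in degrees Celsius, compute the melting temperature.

Base counts: T=3, G=5, A=3, C=8
A+T = 6, G+C = 13
Tm = 2×6 + 4×13 = 64°C

64°C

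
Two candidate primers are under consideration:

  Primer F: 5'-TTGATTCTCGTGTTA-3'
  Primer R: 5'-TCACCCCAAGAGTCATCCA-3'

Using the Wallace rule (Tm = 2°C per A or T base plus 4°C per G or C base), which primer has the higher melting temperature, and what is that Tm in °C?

Primer R, 58°C

Primer F: A+T=10, G+C=5 → Tm = 2(10)+4(5) = 40°C
Primer R: A+T=9, G+C=10 → Tm = 2(9)+4(10) = 58°C
40°C vs 58°C → primer R is higher.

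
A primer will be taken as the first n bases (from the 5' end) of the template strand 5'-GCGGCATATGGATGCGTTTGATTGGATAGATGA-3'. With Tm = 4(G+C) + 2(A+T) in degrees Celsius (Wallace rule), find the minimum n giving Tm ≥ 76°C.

n = 25

First 24 bases: GCGGCATATGGATGCGTTTGATTG → Tm = 72°C (< 76°C)
First 25 bases: GCGGCATATGGATGCGTTTGATTGG → Tm = 76°C (≥ 76°C)
Each additional base adds 2°C (A/T) or 4°C (G/C), so Tm is non-decreasing in n; n = 25 is the first length to reach 76°C.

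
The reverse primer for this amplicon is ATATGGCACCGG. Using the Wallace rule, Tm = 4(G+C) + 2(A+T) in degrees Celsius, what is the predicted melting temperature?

Counting bases: C=3, T=2, G=4, A=3
So N_AT = 5 and N_GC = 7.
Tm = 2(5) + 4(7) = 10 + 28 = 38°C

38°C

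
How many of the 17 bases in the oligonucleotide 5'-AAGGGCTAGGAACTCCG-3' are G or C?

10

Base counts: C=4, A=5, T=2, G=6
G+C = 6 + 4 = 10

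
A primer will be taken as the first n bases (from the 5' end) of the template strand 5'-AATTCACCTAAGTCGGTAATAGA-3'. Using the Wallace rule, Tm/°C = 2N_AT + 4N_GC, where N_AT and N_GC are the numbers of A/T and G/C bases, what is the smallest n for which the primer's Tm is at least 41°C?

First 14 bases: AATTCACCTAAGTC → Tm = 38°C (< 41°C)
First 15 bases: AATTCACCTAAGTCG → Tm = 42°C (≥ 41°C)
Each additional base adds 2°C (A/T) or 4°C (G/C), so Tm is non-decreasing in n; n = 15 is the first length to reach 41°C.

n = 15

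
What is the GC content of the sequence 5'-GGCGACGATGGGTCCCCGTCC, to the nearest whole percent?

Counting bases: A=2, C=8, G=8, T=3
G+C = 8 + 8 = 16 out of 21 bases
%GC = 16/21 × 100 = 76.19% ≈ 76%

76%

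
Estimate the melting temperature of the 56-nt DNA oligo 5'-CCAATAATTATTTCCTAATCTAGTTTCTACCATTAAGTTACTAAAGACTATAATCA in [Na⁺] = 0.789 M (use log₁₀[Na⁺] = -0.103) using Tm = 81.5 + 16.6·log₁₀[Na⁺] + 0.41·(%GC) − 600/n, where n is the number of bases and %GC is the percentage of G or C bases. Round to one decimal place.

Length n = 56. Counting bases: A=21, T=21, C=11, G=3
G+C = 14, so %GC = 14/56 × 100 = 25%
Salt term: 16.6 × (-0.103) = -1.71
GC term: 0.41 × 25 = 10.25; length term: −600/56 = −10.714
Tm = 81.5 + (-1.71) + 10.25 − 10.714 = 79.326 → 79.3°C

79.3°C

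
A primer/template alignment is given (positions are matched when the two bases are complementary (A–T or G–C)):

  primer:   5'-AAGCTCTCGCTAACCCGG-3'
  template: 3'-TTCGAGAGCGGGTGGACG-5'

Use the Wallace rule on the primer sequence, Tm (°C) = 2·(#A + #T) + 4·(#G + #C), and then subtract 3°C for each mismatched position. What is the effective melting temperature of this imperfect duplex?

46°C

Primer base counts: A=4, T=3, G=4, C=7 → A+T=7, G+C=11
Perfect-match Tm = 2(7) + 4(11) = 14 + 44 = 58°C
Mismatches (positions where the bases are not complementary): 4 (at positions 11, 12, 16, 18)
Effective Tm = 58 − 4×3 = 58 − 12 = 46°C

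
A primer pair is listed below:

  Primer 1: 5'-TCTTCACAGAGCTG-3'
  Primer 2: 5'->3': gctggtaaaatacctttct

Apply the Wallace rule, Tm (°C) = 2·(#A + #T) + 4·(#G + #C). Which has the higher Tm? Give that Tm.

Primer 2, 52°C

Primer 1: A+T=7, G+C=7 → Tm = 2(7)+4(7) = 42°C
Primer 2: A+T=12, G+C=7 → Tm = 2(12)+4(7) = 52°C
42°C vs 52°C → primer 2 is higher.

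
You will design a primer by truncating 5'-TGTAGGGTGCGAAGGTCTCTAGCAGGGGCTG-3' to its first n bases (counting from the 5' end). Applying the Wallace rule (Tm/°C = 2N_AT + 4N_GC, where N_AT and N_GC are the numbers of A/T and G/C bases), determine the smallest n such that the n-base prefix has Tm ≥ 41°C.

First 13 bases: TGTAGGGTGCGAA → Tm = 40°C (< 41°C)
First 14 bases: TGTAGGGTGCGAAG → Tm = 44°C (≥ 41°C)
Since every base adds ≥2°C, Tm only increases with n, so the threshold is first crossed at n = 14.

n = 14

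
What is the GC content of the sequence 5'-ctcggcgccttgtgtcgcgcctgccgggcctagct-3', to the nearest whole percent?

74%

Base counts: T=8, G=12, C=14, A=1
G+C = 12 + 14 = 26 out of 35 bases
%GC = 26/35 × 100 = 74.29% ≈ 74%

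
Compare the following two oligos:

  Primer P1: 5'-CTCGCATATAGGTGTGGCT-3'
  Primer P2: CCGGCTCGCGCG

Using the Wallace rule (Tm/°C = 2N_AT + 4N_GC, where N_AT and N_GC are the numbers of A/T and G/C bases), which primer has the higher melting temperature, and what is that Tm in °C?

Primer P1: A+T=9, G+C=10 → Tm = 2(9)+4(10) = 58°C
Primer P2: A+T=1, G+C=11 → Tm = 2(1)+4(11) = 46°C
58°C vs 46°C → primer P1 is higher.

Primer P1, 58°C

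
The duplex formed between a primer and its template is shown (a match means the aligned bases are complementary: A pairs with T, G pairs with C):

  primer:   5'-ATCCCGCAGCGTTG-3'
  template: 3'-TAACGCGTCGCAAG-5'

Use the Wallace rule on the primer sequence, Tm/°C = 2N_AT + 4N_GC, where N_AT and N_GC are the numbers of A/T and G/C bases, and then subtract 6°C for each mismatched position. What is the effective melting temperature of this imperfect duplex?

28°C

Primer base counts: A=2, T=3, G=4, C=5 → A+T=5, G+C=9
Perfect-match Tm = 2(5) + 4(9) = 10 + 36 = 46°C
Mismatches (positions where the bases are not complementary): 3 (at positions 3, 4, 14)
Effective Tm = 46 − 3×6 = 46 − 18 = 28°C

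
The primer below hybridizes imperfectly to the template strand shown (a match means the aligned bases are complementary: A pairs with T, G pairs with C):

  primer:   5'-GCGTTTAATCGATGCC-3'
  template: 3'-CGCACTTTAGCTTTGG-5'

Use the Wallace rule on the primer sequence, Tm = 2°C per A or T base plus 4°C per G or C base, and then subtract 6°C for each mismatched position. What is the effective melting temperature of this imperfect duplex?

24°C

Primer base counts: A=3, T=5, G=4, C=4 → A+T=8, G+C=8
Perfect-match Tm = 2(8) + 4(8) = 16 + 32 = 48°C
Mismatches (positions where the bases are not complementary): 4 (at positions 5, 6, 13, 14)
Effective Tm = 48 − 4×6 = 48 − 24 = 24°C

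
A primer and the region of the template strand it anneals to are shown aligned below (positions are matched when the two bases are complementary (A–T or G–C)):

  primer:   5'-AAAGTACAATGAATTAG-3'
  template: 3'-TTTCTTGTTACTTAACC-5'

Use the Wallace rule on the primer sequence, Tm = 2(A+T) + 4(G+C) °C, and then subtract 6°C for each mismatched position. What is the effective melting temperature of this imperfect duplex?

Primer base counts: A=9, T=4, G=3, C=1 → A+T=13, G+C=4
Perfect-match Tm = 2(13) + 4(4) = 26 + 16 = 42°C
Mismatches (positions where the bases are not complementary): 2 (at positions 5, 16)
Effective Tm = 42 − 2×6 = 42 − 12 = 30°C

30°C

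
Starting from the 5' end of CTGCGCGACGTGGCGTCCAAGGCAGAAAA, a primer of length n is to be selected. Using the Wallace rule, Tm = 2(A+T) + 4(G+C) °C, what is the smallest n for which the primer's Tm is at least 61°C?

First 17 bases: CTGCGCGACGTGGCGTC → Tm = 60°C (< 61°C)
First 18 bases: CTGCGCGACGTGGCGTCC → Tm = 64°C (≥ 61°C)
Each additional base adds 2°C (A/T) or 4°C (G/C), so Tm is non-decreasing in n; n = 18 is the first length to reach 61°C.

n = 18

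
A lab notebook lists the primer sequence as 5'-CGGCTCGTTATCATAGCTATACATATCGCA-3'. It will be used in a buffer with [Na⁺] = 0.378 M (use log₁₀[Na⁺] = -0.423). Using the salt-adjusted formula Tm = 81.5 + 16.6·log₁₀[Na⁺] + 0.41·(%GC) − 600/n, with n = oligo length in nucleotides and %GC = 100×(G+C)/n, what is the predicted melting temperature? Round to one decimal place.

72.2°C

Length n = 30. A=8, C=8, G=5, T=9
G+C = 13, so %GC = 13/30 × 100 = 43.333%
Salt term: 16.6 × (-0.423) = -7.022
GC term: 0.41 × 43.333 = 17.767; length term: −600/30 = −20
Tm = 81.5 + (-7.022) + 17.767 − 20 = 72.245 → 72.2°C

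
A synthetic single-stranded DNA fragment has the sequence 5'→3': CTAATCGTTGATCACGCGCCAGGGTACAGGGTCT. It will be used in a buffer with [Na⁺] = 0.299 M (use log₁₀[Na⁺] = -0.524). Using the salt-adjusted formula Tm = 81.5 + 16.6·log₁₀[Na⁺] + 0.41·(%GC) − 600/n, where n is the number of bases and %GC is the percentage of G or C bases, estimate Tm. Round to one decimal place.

78.1°C

Length n = 34. G=10, T=8, A=7, C=9
G+C = 19, so %GC = 19/34 × 100 = 55.882%
Salt term: 16.6 × (-0.524) = -8.698
GC term: 0.41 × 55.882 = 22.912; length term: −600/34 = −17.647
Tm = 81.5 + (-8.698) + 22.912 − 17.647 = 78.067 → 78.1°C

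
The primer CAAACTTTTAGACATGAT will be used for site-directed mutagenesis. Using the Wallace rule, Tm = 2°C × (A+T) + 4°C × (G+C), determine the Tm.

Scanning the sequence gives A=7, G=2, T=6, C=3.
So N_AT = 13 and N_GC = 5.
Tm = 4·5 + 2·13 = 20 + 26 = 46°C

46°C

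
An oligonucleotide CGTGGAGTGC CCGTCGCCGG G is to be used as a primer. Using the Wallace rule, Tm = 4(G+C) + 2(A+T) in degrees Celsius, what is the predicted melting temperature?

76°C

Scanning the sequence gives A=1, G=10, T=3, C=7.
A+T = 4, G+C = 17
Tm = 4·17 + 2·4 = 68 + 8 = 76°C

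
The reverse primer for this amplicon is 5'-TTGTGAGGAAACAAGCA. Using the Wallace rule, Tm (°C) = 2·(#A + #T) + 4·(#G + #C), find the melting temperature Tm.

48°C

Base counts: C=2, A=7, G=5, T=3
So N_AT = 10 and N_GC = 7.
Tm = 4·7 + 2·10 = 28 + 20 = 48°C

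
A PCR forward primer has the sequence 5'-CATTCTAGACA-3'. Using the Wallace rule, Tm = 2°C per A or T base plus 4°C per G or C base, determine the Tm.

Counting bases: C=3, A=4, G=1, T=3
A+T = 7, G+C = 4
Tm = 4·4 + 2·7 = 16 + 14 = 30°C

30°C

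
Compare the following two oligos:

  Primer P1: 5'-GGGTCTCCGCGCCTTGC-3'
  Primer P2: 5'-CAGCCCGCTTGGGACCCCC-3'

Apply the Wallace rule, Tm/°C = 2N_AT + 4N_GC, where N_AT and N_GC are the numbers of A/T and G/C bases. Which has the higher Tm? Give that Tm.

Primer P2, 68°C

Primer P1: A+T=4, G+C=13 → Tm = 2(4)+4(13) = 60°C
Primer P2: A+T=4, G+C=15 → Tm = 2(4)+4(15) = 68°C
60°C vs 68°C → primer P2 is higher.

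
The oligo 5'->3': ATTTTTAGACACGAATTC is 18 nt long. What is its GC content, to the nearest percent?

28%

Counting bases: C=3, T=7, A=6, G=2
G+C = 2 + 3 = 5 out of 18 bases
%GC = 5/18 × 100 = 27.78% ≈ 28%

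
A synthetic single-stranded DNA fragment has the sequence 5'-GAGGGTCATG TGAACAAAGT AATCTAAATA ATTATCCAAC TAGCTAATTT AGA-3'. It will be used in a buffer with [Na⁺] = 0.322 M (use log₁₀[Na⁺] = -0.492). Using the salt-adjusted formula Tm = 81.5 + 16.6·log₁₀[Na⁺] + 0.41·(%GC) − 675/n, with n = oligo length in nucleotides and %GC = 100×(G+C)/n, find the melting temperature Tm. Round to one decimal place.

Length n = 53. A=22, C=7, G=9, T=15
G+C = 16, so %GC = 16/53 × 100 = 30.189%
Salt term: 16.6 × (-0.492) = -8.167
GC term: 0.41 × 30.189 = 12.377; length term: −675/53 = −12.736
Tm = 81.5 + (-8.167) + 12.377 − 12.736 = 72.974 → 73.0°C

73.0°C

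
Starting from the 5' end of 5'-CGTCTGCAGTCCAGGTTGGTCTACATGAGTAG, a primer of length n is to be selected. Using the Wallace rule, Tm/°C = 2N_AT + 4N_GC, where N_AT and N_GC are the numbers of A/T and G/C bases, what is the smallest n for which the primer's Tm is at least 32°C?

First 9 bases: CGTCTGCAG → Tm = 30°C (< 32°C)
First 10 bases: CGTCTGCAGT → Tm = 32°C (≥ 32°C)
Since every base adds ≥2°C, Tm only increases with n, so the threshold is first crossed at n = 10.

n = 10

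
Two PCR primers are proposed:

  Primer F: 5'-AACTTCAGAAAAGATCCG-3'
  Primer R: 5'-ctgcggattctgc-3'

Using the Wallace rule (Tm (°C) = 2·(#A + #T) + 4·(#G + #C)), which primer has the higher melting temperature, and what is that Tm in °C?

Primer F: A+T=11, G+C=7 → Tm = 2(11)+4(7) = 50°C
Primer R: A+T=5, G+C=8 → Tm = 2(5)+4(8) = 42°C
50°C vs 42°C → primer F is higher.

Primer F, 50°C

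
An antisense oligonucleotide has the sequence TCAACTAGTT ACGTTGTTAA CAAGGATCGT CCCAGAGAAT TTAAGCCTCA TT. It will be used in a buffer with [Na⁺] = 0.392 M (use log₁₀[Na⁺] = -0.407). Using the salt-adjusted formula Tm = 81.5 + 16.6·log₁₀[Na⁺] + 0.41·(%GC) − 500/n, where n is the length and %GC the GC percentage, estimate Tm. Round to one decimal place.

80.9°C

Length n = 52. Scanning the sequence gives A=16, C=11, T=16, G=9.
G+C = 20, so %GC = 20/52 × 100 = 38.462%
Salt term: 16.6 × (-0.407) = -6.756
GC term: 0.41 × 38.462 = 15.769; length term: −500/52 = −9.615
Tm = 81.5 + (-6.756) + 15.769 − 9.615 = 80.898 → 80.9°C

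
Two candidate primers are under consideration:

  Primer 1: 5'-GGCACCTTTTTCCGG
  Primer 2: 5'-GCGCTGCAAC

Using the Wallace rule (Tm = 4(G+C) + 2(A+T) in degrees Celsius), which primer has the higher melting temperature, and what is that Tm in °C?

Primer 1: A+T=6, G+C=9 → Tm = 2(6)+4(9) = 48°C
Primer 2: A+T=3, G+C=7 → Tm = 2(3)+4(7) = 34°C
48°C vs 34°C → primer 1 is higher.

Primer 1, 48°C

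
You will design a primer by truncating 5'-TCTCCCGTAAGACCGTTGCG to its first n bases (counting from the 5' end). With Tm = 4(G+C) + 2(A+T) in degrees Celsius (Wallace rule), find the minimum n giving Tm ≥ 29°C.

n = 10

First 9 bases: TCTCCCGTA → Tm = 28°C (< 29°C)
First 10 bases: TCTCCCGTAA → Tm = 30°C (≥ 29°C)
Since every base adds ≥2°C, Tm only increases with n, so the threshold is first crossed at n = 10.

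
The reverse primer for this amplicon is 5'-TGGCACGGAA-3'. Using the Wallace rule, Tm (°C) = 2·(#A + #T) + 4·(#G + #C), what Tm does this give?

Counting bases: C=2, T=1, A=3, G=4
A+T = 4, G+C = 6
Tm = 2×4 + 4×6 = 32°C

32°C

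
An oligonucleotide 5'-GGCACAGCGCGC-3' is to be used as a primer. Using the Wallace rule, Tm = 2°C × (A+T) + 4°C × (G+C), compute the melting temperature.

44°C

Scanning the sequence gives T=0, C=5, A=2, G=5.
So N_AT = 2 and N_GC = 10.
Tm = 2(2) + 4(10) = 4 + 40 = 44°C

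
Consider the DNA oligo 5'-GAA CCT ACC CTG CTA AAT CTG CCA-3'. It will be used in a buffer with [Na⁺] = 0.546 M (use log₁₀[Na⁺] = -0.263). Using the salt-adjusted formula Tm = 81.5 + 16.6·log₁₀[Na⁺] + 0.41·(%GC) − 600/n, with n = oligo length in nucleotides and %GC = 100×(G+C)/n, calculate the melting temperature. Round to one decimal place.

72.6°C

Length n = 24. Counting bases: A=7, T=5, G=3, C=9
G+C = 12, so %GC = 12/24 × 100 = 50%
Salt term: 16.6 × (-0.263) = -4.366
GC term: 0.41 × 50 = 20.5; length term: −600/24 = −25
Tm = 81.5 + (-4.366) + 20.5 − 25 = 72.634 → 72.6°C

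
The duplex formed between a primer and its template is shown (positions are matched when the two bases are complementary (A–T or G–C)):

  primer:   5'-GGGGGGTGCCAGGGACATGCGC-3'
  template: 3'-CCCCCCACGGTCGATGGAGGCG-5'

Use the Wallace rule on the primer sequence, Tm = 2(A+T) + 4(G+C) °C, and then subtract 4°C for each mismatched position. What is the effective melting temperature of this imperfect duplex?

62°C

Primer base counts: A=3, T=2, G=12, C=5 → A+T=5, G+C=17
Perfect-match Tm = 2(5) + 4(17) = 10 + 68 = 78°C
Mismatches (positions where the bases are not complementary): 4 (at positions 13, 14, 17, 19)
Effective Tm = 78 − 4×4 = 78 − 16 = 62°C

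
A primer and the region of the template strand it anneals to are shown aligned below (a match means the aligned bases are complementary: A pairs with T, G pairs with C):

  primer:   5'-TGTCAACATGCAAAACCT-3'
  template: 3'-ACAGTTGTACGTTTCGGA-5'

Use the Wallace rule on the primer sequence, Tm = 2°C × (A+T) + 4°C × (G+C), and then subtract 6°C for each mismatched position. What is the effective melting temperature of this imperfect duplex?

44°C

Primer base counts: A=7, T=4, G=2, C=5 → A+T=11, G+C=7
Perfect-match Tm = 2(11) + 4(7) = 22 + 28 = 50°C
Mismatches (positions where the bases are not complementary): 1 (at position 15)
Effective Tm = 50 − 1×6 = 50 − 6 = 44°C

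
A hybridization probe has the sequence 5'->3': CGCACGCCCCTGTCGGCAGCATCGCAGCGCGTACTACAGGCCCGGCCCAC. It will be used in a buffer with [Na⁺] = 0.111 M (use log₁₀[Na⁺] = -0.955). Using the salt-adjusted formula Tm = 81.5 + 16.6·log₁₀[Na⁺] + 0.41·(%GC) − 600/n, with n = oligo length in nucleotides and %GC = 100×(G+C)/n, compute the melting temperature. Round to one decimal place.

Length n = 50. Scanning the sequence gives T=5, A=8, C=23, G=14.
G+C = 37, so %GC = 37/50 × 100 = 74%
Salt term: 16.6 × (-0.955) = -15.853
GC term: 0.41 × 74 = 30.34; length term: −600/50 = −12
Tm = 81.5 + (-15.853) + 30.34 − 12 = 83.987 → 84.0°C

84.0°C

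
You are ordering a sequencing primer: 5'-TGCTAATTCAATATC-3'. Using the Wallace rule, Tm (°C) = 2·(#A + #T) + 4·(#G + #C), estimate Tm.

Counting bases: G=1, T=6, C=3, A=5
AT pairs contribute 11, GC pairs contribute 4.
Tm = 2×11 + 4×4 = 38°C

38°C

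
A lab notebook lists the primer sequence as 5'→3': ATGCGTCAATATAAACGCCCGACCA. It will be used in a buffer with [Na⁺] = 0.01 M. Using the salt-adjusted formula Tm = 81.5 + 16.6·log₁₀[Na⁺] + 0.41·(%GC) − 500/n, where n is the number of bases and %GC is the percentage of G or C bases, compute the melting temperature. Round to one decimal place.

48.0°C

Length n = 25. Scanning the sequence gives A=9, T=4, C=8, G=4.
G+C = 12, so %GC = 12/25 × 100 = 48%
Salt term: 16.6 × (-2) = -33.2
GC term: 0.41 × 48 = 19.68; length term: −500/25 = −20
Tm = 81.5 + (-33.2) + 19.68 − 20 = 47.98 → 48.0°C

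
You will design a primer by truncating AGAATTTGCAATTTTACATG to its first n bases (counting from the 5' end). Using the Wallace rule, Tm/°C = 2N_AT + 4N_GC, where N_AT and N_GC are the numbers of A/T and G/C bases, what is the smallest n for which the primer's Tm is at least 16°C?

First 6 bases: AGAATT → Tm = 14°C (< 16°C)
First 7 bases: AGAATTT → Tm = 16°C (≥ 16°C)
Each additional base adds 2°C (A/T) or 4°C (G/C), so Tm is non-decreasing in n; n = 7 is the first length to reach 16°C.

n = 7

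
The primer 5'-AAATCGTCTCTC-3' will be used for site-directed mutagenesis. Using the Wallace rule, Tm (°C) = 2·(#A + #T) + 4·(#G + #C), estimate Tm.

34°C

T=4, A=3, G=1, C=4
AT pairs contribute 7, GC pairs contribute 5.
Tm = 2×7 + 4×5 = 34°C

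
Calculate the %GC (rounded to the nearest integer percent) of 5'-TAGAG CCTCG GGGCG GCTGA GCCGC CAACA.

G=11, A=6, T=3, C=10
G+C = 11 + 10 = 21 out of 30 bases
%GC = 21/30 × 100 = 70% ≈ 70%

70%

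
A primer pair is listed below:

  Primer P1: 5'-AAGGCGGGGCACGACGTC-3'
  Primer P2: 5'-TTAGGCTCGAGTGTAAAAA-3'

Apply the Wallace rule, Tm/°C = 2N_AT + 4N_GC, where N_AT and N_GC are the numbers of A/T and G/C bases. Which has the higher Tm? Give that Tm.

Primer P1: A+T=5, G+C=13 → Tm = 2(5)+4(13) = 62°C
Primer P2: A+T=12, G+C=7 → Tm = 2(12)+4(7) = 52°C
62°C vs 52°C → primer P1 is higher.

Primer P1, 62°C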